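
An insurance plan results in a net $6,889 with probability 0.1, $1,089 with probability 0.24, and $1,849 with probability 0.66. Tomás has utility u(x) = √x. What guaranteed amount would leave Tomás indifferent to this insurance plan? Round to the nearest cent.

$1,989.16

E[u] = 0.1·√6889 + 0.24·√1089 + 0.66·√1849 = 0.1·83 + 0.24·33 + 0.66·43 = 44.6
CE = (44.6)² = 1989.16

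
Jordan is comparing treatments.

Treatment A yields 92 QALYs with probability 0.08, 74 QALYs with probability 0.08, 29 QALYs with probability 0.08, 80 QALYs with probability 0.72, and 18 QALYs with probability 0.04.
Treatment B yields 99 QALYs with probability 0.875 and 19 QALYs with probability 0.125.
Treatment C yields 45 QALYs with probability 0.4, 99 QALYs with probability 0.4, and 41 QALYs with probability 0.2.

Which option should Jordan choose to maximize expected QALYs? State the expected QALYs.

Treatment A = 0.08 × 92 + 0.08 × 74 + 0.08 × 29 + 0.72 × 80 + 0.04 × 18 = 7.36 + 5.92 + 2.32 + 57.6 + 0.72 = 73.92
Treatment B = 0.875 × 99 + 0.125 × 19 = 86.625 + 2.375 = 89
Treatment C = 0.4 × 45 + 0.4 × 99 + 0.2 × 41 = 18 + 39.6 + 8.2 = 65.8

Treatment B (89 QALYs)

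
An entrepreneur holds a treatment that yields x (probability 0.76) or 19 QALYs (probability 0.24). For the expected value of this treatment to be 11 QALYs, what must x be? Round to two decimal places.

0.76·x + 0.24·19 = 11
0.76·x = 11 − 4.56 = 6.44
x = 6.44 / 0.76 = 8.4737

x = 8.47 QALYs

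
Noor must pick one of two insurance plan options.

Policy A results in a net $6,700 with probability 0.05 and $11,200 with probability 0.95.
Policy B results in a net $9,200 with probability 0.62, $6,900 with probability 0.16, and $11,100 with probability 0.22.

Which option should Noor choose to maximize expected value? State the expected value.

Policy A = 0.05 × 6700 + 0.95 × 11200 = 335 + 10640 = 10975
Policy B = 0.62 × 9200 + 0.16 × 6900 + 0.22 × 11100 = 5704 + 1104 + 2442 = 9250

Policy A ($10,975)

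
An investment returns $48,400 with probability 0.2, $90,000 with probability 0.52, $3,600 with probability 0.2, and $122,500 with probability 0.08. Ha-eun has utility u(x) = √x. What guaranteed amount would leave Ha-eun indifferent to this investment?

E[u] = 0.2·√48400 + 0.52·√90000 + 0.2·√3600 + 0.08·√122500 = 0.2·220 + 0.52·300 + 0.2·60 + 0.08·350 = 240
CE = (240)² = 57600

$57,600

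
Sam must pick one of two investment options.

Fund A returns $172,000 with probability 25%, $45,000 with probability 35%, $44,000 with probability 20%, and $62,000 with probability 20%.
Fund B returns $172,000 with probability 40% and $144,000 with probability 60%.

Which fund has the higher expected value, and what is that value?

Fund A = 0.25 × 172000 + 0.35 × 45000 + 0.2 × 44000 + 0.2 × 62000 = 43000 + 15750 + 8800 + 12400 = 79950
Fund B = 0.4 × 172000 + 0.6 × 144000 = 68800 + 86400 = 155200

Fund B ($155,200)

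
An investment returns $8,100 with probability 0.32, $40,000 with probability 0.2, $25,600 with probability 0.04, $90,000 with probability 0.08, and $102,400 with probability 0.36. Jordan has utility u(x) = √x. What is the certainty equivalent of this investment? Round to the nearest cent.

$45,967.36

E[u] = 0.32·√8100 + 0.2·√40000 + 0.04·√25600 + 0.08·√90000 + 0.36·√102400 = 0.32·90 + 0.2·200 + 0.04·160 + 0.08·300 + 0.36·320 = 214.4
CE = (214.4)² = 45967.36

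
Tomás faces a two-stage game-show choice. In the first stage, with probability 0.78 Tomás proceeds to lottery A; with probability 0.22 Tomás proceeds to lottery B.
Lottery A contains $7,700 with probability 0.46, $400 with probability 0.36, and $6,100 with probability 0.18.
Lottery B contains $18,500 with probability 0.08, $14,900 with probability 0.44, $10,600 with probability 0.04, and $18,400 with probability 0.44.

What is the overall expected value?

EV(A) = 0.46 × 7700 + 0.36 × 400 + 0.18 × 6100 = 3542 + 144 + 1098 = 4784
EV(B) = 0.08 × 18500 + 0.44 × 14900 + 0.04 × 10600 + 0.44 × 18400 = 1480 + 6556 + 424 + 8096 = 16556
Overall = 0.78 × 4784 + 0.22 × 16556 = 3731.52 + 3642.32 = 7373.84

$7,373.84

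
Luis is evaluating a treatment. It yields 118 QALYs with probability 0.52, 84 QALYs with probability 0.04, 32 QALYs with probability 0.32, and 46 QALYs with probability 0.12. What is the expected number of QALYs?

80.48 QALYs

EV = 0.52 × 118 + 0.04 × 84 + 0.32 × 32 + 0.12 × 46 = 61.36 + 3.36 + 10.24 + 5.52 = 80.48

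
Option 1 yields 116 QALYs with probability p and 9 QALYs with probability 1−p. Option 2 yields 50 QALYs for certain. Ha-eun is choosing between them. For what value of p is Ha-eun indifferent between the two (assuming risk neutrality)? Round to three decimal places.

p = 0.383

p·116 + (1−p)·9 = 50
107p + 9 = 50
p = (50 − 9) / 107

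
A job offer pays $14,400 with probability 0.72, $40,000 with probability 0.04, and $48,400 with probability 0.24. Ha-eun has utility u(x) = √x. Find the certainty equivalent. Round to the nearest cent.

E[u] = 0.72·√14400 + 0.04·√40000 + 0.24·√48400 = 0.72·120 + 0.04·200 + 0.24·220 = 147.2
CE = (147.2)² = 21667.84

$21,667.84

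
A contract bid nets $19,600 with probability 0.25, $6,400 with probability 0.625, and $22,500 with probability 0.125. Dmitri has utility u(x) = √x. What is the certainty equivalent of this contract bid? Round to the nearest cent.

$10,764.06

E[u] = 0.25·√19600 + 0.625·√6400 + 0.125·√22500 = 0.25·140 + 0.625·80 + 0.125·150 = 103.75
CE = (103.75)² = 10764.0625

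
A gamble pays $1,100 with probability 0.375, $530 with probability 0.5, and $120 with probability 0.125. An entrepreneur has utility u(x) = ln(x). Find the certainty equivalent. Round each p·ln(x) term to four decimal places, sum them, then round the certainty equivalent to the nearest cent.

E[u] = 0.375·ln(1100) + 0.5·ln(530) + 0.125·ln(120) = 2.6261 + 3.1364 + 0.5984 = 6.3609
CE = e^6.3609 ≈ 578.77

$578.77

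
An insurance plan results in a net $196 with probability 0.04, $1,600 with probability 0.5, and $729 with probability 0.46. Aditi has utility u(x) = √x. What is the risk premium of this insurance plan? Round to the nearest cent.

E[u] = 0.04·√196 + 0.5·√1600 + 0.46·√729 = 0.04·14 + 0.5·40 + 0.46·27 = 32.98
CE = (32.98)² = 1087.6804
Risk premium = EV − CE = 1143.18 − 1087.6804 = 55.4996

$55.50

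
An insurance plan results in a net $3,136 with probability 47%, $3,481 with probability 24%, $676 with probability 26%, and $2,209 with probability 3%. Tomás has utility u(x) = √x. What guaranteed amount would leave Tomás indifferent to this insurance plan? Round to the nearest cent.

E[u] = 0.47·√3136 + 0.24·√3481 + 0.26·√676 + 0.03·√2209 = 0.47·56 + 0.24·59 + 0.26·26 + 0.03·47 = 48.65
CE = (48.65)² = 2366.8225

$2,366.82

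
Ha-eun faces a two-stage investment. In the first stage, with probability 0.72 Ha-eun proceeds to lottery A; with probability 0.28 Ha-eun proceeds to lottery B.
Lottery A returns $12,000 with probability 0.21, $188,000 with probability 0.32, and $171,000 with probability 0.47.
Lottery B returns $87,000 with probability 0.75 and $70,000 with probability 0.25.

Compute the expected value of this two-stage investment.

$126,166

EV(A) = 0.21 × 12000 + 0.32 × 188000 + 0.47 × 171000 = 2520 + 60160 + 80370 = 143050
EV(B) = 0.75 × 87000 + 0.25 × 70000 = 65250 + 17500 = 82750
Overall = 0.72 × 143050 + 0.28 × 82750 = 102996 + 23170 = 126166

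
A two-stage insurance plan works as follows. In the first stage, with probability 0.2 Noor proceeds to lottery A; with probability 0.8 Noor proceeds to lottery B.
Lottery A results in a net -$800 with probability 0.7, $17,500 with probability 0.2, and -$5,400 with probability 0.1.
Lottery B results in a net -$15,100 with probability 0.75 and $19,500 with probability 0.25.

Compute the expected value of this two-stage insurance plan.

-$4,680

EV(A) = 0.7 × (-800) + 0.2 × 17500 + 0.1 × (-5400) = -560 + 3500 − 540 = 2400
EV(B) = 0.75 × (-15100) + 0.25 × 19500 = -11325 + 4875 = -6450
Overall = 0.2 × 2400 + 0.8 × (-6450) = 480 − 5160 = -4680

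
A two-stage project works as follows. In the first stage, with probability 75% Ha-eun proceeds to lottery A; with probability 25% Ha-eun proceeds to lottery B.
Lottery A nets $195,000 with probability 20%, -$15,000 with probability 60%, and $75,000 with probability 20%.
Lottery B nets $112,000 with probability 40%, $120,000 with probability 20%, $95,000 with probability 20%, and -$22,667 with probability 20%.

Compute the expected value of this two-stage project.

EV(A) = 0.2 × 195000 + 0.6 × (-15000) + 0.2 × 75000 = 39000 − 9000 + 15000 = 45000
EV(B) = 0.4 × 112000 + 0.2 × 120000 + 0.2 × 95000 + 0.2 × (-22667) = 44800 + 24000 + 19000 − 4533.4 = 83266.6
Overall = 0.75 × 45000 + 0.25 × 83266.6 = 33750 + 20816.65 = 54566.65

$54,566.65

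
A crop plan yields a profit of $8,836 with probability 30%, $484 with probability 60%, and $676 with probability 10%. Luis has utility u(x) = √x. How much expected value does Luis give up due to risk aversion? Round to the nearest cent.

$1,072.80

E[u] = 0.3·√8836 + 0.6·√484 + 0.1·√676 = 0.3·94 + 0.6·22 + 0.1·26 = 44
CE = (44)² = 1936
Risk premium = EV − CE = 3008.8 − 1936 = 1072.8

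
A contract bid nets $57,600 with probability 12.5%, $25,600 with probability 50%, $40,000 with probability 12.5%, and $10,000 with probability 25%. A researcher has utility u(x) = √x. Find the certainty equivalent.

E[u] = 0.125·√57600 + 0.5·√25600 + 0.125·√40000 + 0.25·√10000 = 0.125·240 + 0.5·160 + 0.125·200 + 0.25·100 = 160
CE = (160)² = 25600

$25,600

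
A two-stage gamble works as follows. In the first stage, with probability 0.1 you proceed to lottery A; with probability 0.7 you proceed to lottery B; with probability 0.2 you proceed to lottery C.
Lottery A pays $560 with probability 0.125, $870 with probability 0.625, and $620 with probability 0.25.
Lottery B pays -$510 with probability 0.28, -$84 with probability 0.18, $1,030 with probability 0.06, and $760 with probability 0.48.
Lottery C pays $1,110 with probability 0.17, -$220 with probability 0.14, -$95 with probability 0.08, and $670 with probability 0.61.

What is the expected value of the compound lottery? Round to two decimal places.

EV(A) = 0.125 × 560 + 0.625 × 870 + 0.25 × 620 = 70 + 543.75 + 155 = 768.75
EV(B) = 0.28 × (-510) + 0.18 × (-84) + 0.06 × 1030 + 0.48 × 760 = -142.8 − 15.12 + 61.8 + 364.8 = 268.68
EV(C) = 0.17 × 1110 + 0.14 × (-220) + 0.08 × (-95) + 0.61 × 670 = 188.7 − 30.8 − 7.6 + 408.7 = 559
Overall = 0.1 × 768.75 + 0.7 × 268.68 + 0.2 × 559 = 76.875 + 188.076 + 111.8 = 376.751

$376.75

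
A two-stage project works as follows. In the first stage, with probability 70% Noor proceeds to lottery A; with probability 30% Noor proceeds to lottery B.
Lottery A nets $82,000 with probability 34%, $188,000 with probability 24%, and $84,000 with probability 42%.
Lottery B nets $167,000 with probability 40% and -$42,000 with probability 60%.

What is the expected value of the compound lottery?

$88,276

EV(A) = 0.34 × 82000 + 0.24 × 188000 + 0.42 × 84000 = 27880 + 45120 + 35280 = 108280
EV(B) = 0.4 × 167000 + 0.6 × (-42000) = 66800 − 25200 = 41600
Overall = 0.7 × 108280 + 0.3 × 41600 = 75796 + 12480 = 88276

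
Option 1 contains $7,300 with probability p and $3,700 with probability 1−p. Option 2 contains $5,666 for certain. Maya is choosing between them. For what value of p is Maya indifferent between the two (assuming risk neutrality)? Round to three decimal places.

p·7300 + (1−p)·3700 = 5666
3600p + 3700 = 5666
p = (5666 − 3700) / 3600

p = 0.546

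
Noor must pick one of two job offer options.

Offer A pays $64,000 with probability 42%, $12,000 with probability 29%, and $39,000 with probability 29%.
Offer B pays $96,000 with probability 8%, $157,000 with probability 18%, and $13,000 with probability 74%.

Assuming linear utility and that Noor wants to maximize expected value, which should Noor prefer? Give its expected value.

Offer B ($45,560)

Offer A = 0.42 × 64000 + 0.29 × 12000 + 0.29 × 39000 = 26880 + 3480 + 11310 = 41670
Offer B = 0.08 × 96000 + 0.18 × 157000 + 0.74 × 13000 = 7680 + 28260 + 9620 = 45560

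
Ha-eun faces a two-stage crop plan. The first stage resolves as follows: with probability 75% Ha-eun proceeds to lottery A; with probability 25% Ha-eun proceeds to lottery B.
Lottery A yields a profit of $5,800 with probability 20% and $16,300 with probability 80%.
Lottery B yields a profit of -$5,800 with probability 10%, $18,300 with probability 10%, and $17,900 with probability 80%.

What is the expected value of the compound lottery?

$14,542.50

EV(A) = 0.2 × 5800 + 0.8 × 16300 = 1160 + 13040 = 14200
EV(B) = 0.1 × (-5800) + 0.1 × 18300 + 0.8 × 17900 = -580 + 1830 + 14320 = 15570
Overall = 0.75 × 14200 + 0.25 × 15570 = 10650 + 3892.5 = 14542.5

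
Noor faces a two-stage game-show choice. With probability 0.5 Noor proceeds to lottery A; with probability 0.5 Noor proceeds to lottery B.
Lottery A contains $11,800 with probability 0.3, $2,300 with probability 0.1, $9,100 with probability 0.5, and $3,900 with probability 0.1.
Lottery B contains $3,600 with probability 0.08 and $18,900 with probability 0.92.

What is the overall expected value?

$13,193

EV(A) = 0.3 × 11800 + 0.1 × 2300 + 0.5 × 9100 + 0.1 × 3900 = 3540 + 230 + 4550 + 390 = 8710
EV(B) = 0.08 × 3600 + 0.92 × 18900 = 288 + 17388 = 17676
Overall = 0.5 × 8710 + 0.5 × 17676 = 4355 + 8838 = 13193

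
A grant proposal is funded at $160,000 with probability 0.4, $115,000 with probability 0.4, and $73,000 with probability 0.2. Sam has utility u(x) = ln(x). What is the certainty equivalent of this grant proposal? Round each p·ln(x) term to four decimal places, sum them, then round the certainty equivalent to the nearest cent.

$119,838.47

E[u] = 0.4·ln(160000) + 0.4·ln(115000) + 0.2·ln(73000) = 4.7932 + 4.6611 + 2.2396 = 11.6939
CE = e^11.6939 ≈ 119838.47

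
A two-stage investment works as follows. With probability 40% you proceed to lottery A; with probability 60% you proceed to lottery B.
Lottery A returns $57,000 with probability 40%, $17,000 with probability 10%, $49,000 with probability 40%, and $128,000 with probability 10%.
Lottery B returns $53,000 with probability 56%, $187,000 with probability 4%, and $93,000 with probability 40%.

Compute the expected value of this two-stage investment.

EV(A) = 0.4 × 57000 + 0.1 × 17000 + 0.4 × 49000 + 0.1 × 128000 = 22800 + 1700 + 19600 + 12800 = 56900
EV(B) = 0.56 × 53000 + 0.04 × 187000 + 0.4 × 93000 = 29680 + 7480 + 37200 = 74360
Overall = 0.4 × 56900 + 0.6 × 74360 = 22760 + 44616 = 67376

$67,376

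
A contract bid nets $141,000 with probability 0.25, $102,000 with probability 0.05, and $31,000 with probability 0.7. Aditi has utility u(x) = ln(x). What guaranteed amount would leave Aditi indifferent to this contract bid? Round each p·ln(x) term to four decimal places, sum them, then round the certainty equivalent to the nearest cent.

E[u] = 0.25·ln(141000) + 0.05·ln(102000) + 0.7·ln(31000) = 2.9641 + 0.5766 + 7.2392 = 10.7799
CE = e^10.7799 ≈ 48045.32

$48,045.32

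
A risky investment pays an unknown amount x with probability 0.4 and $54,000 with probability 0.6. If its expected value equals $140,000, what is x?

0.4·x + 0.6·54000 = 140000
0.4·x = 140000 − 32400 = 107600
x = 107600 / 0.4 = 269000

x = $269,000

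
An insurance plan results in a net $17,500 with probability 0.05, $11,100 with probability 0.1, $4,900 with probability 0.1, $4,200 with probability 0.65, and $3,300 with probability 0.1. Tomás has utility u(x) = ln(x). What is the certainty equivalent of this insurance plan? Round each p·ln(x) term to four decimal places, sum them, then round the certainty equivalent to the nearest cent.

E[u] = 0.05·ln(17500) + 0.1·ln(11100) + 0.1·ln(4900) + 0.65·ln(4200) + 0.1·ln(3300) = 0.4885 + 0.9315 + 0.8497 + 5.4228 + 0.8102 = 8.5027
CE = e^8.5027 ≈ 4928.06

$4,928.06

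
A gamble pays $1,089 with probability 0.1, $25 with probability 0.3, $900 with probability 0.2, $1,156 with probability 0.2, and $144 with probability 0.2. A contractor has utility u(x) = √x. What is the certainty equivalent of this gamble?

$400

E[u] = 0.1·√1089 + 0.3·√25 + 0.2·√900 + 0.2·√1156 + 0.2·√144 = 0.1·33 + 0.3·5 + 0.2·30 + 0.2·34 + 0.2·12 = 20
CE = (20)² = 400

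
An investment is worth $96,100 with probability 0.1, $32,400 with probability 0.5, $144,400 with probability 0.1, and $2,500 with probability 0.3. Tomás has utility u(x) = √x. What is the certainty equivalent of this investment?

E[u] = 0.1·√96100 + 0.5·√32400 + 0.1·√144400 + 0.3·√2500 = 0.1·310 + 0.5·180 + 0.1·380 + 0.3·50 = 174
CE = (174)² = 30276

$30,276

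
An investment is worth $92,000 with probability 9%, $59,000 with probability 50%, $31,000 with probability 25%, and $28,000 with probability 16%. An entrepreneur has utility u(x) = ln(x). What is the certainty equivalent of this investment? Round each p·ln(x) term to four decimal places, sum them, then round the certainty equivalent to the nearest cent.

$46,402.10

E[u] = 0.09·ln(92000) + 0.5·ln(59000) + 0.25·ln(31000) + 0.16·ln(28000) = 1.0287 + 5.4926 + 2.5854 + 1.6384 = 10.7451
CE = e^10.7451 ≈ 46402.10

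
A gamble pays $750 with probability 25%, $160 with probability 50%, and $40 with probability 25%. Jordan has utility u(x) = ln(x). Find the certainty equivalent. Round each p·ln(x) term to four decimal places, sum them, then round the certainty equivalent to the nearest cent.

E[u] = 0.25·ln(750) + 0.5·ln(160) + 0.25·ln(40) = 1.6550 + 2.5376 + 0.9222 = 5.1148
CE = e^5.1148 ≈ 166.47

$166.47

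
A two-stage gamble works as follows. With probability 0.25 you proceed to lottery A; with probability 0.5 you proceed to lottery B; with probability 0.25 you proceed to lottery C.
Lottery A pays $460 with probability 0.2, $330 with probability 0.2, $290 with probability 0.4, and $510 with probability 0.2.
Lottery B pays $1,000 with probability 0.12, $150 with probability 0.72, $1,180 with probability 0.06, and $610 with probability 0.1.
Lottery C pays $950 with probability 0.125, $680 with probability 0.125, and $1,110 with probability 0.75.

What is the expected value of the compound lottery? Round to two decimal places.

$532.96

EV(A) = 0.2 × 460 + 0.2 × 330 + 0.4 × 290 + 0.2 × 510 = 92 + 66 + 116 + 102 = 376
EV(B) = 0.12 × 1000 + 0.72 × 150 + 0.06 × 1180 + 0.1 × 610 = 120 + 108 + 70.8 + 61 = 359.8
EV(C) = 0.125 × 950 + 0.125 × 680 + 0.75 × 1110 = 118.75 + 85 + 832.5 = 1036.25
Overall = 0.25 × 376 + 0.5 × 359.8 + 0.25 × 1036.25 = 94 + 179.9 + 259.0625 = 532.9625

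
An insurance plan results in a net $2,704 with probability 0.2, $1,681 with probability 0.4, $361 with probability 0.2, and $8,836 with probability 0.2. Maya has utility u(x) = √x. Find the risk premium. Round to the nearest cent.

$612.24

E[u] = 0.2·√2704 + 0.4·√1681 + 0.2·√361 + 0.2·√8836 = 0.2·52 + 0.4·41 + 0.2·19 + 0.2·94 = 49.4
CE = (49.4)² = 2440.36
Risk premium = EV − CE = 3052.6 − 2440.36 = 612.24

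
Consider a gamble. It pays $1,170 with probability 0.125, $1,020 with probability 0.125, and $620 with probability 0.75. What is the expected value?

$738.75

EV = 0.125 × 1170 + 0.125 × 1020 + 0.75 × 620 = 146.25 + 127.5 + 465 = 738.75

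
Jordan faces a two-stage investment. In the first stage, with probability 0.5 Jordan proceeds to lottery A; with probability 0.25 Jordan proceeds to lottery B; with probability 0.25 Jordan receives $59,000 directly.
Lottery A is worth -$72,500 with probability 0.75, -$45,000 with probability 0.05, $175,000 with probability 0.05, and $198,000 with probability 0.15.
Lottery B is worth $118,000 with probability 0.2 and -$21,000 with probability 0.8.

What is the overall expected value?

$7,362.50

EV(A) = 0.75 × (-72500) + 0.05 × (-45000) + 0.05 × 175000 + 0.15 × 198000 = -54375 − 2250 + 8750 + 29700 = -18175
EV(B) = 0.2 × 118000 + 0.8 × (-21000) = 23600 − 16800 = 6800
Branch C: 59000 (certain)
Overall = 0.5 × (-18175) + 0.25 × 6800 + 0.25 × 59000 = -9087.5 + 1700 + 14750 = 7362.5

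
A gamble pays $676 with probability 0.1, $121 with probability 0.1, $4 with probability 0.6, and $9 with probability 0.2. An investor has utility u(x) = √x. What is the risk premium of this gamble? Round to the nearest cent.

E[u] = 0.1·√676 + 0.1·√121 + 0.6·√4 + 0.2·√9 = 0.1·26 + 0.1·11 + 0.6·2 + 0.2·3 = 5.5
CE = (5.5)² = 30.25
Risk premium = EV − CE = 83.9 − 30.25 = 53.65

$53.65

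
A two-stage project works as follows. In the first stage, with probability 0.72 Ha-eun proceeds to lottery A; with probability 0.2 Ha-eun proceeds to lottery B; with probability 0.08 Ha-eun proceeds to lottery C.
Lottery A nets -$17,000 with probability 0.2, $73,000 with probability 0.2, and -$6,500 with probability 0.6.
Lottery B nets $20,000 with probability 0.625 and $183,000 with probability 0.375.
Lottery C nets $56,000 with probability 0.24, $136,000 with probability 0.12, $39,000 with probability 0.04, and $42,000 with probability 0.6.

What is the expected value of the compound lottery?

$26,002.60

EV(A) = 0.2 × (-17000) + 0.2 × 73000 + 0.6 × (-6500) = -3400 + 14600 − 3900 = 7300
EV(B) = 0.625 × 20000 + 0.375 × 183000 = 12500 + 68625 = 81125
EV(C) = 0.24 × 56000 + 0.12 × 136000 + 0.04 × 39000 + 0.6 × 42000 = 13440 + 16320 + 1560 + 25200 = 56520
Overall = 0.72 × 7300 + 0.2 × 81125 + 0.08 × 56520 = 5256 + 16225 + 4521.6 = 26002.6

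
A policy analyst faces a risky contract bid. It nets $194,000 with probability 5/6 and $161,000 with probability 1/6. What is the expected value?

$188,500

EV = 5/6 × 194000 + 1/6 × 161000 = 161666.6667 + 26833.3333 = 188500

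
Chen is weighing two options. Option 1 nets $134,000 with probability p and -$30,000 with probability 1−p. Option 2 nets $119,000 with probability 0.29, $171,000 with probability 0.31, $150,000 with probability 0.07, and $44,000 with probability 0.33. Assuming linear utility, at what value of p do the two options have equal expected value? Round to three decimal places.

p = 0.869

EV(Option 2) = 0.29 × 119000 + 0.31 × 171000 + 0.07 × 150000 + 0.33 × 44000 = 34510 + 53010 + 10500 + 14520 = 112540
p·134000 + (1−p)·(-30000) = 112540
164000p − 30000 = 112540
p = (112540 + 30000) / 164000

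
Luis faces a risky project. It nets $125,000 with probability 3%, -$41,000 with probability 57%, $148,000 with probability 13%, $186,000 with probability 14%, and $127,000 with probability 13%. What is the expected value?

EV = 0.03 × 125000 + 0.57 × (-41000) + 0.13 × 148000 + 0.14 × 186000 + 0.13 × 127000 = 3750 − 23370 + 19240 + 26040 + 16510 = 42170

$42,170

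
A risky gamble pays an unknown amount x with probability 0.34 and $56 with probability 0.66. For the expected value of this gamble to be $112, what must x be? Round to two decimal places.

x = $220.71

0.34·x + 0.66·56 = 112
0.34·x = 112 − 36.96 = 75.04
x = 75.04 / 0.34 = 220.7059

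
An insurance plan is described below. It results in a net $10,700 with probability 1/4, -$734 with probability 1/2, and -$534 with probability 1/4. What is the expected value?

$2,174.50

EV = 1/4 × 10700 + 1/2 × (-734) + 1/4 × (-534) = 2675 − 367 − 133.5 = 2174.5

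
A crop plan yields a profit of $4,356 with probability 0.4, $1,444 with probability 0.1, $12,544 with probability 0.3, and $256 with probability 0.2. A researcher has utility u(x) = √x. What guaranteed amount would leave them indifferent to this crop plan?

$4,489

E[u] = 0.4·√4356 + 0.1·√1444 + 0.3·√12544 + 0.2·√256 = 0.4·66 + 0.1·38 + 0.3·112 + 0.2·16 = 67
CE = (67)² = 4489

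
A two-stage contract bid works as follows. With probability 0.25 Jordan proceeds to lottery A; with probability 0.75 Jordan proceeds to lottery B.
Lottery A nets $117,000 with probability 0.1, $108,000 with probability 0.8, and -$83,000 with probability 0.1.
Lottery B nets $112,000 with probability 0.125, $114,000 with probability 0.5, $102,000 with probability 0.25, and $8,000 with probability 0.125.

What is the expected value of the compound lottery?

$95,575

EV(A) = 0.1 × 117000 + 0.8 × 108000 + 0.1 × (-83000) = 11700 + 86400 − 8300 = 89800
EV(B) = 0.125 × 112000 + 0.5 × 114000 + 0.25 × 102000 + 0.125 × 8000 = 14000 + 57000 + 25500 + 1000 = 97500
Overall = 0.25 × 89800 + 0.75 × 97500 = 22450 + 73125 = 95575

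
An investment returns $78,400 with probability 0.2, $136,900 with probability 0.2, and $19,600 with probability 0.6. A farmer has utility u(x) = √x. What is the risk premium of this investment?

E[u] = 0.2·√78400 + 0.2·√136900 + 0.6·√19600 = 0.2·280 + 0.2·370 + 0.6·140 = 214
CE = (214)² = 45796
Risk premium = EV − CE = 54820 − 45796 = 9024

$9,024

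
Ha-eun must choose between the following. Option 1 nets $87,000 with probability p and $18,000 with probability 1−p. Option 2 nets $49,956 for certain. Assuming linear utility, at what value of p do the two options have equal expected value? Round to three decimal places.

p = 0.463

p·87000 + (1−p)·18000 = 49956
69000p + 18000 = 49956
p = (49956 − 18000) / 69000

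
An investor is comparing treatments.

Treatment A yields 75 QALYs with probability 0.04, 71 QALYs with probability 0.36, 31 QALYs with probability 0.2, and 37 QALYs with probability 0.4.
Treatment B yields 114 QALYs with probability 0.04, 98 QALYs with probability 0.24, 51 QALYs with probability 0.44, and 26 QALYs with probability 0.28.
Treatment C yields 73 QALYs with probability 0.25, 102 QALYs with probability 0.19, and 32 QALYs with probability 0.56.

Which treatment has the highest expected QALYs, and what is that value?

Treatment A = 0.04 × 75 + 0.36 × 71 + 0.2 × 31 + 0.4 × 37 = 3 + 25.56 + 6.2 + 14.8 = 49.56
Treatment B = 0.04 × 114 + 0.24 × 98 + 0.44 × 51 + 0.28 × 26 = 4.56 + 23.52 + 22.44 + 7.28 = 57.8
Treatment C = 0.25 × 73 + 0.19 × 102 + 0.56 × 32 = 18.25 + 19.38 + 17.92 = 55.55

Treatment B (57.8 QALYs)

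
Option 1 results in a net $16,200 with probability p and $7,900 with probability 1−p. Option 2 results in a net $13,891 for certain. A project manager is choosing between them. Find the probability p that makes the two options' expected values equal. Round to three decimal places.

p = 0.722

p·16200 + (1−p)·7900 = 13891
8300p + 7900 = 13891
p = (13891 − 7900) / 8300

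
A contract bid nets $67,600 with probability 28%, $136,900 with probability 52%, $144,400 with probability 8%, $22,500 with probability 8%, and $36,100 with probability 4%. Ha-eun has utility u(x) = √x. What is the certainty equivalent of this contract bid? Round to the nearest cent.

$99,351.04

E[u] = 0.28·√67600 + 0.52·√136900 + 0.08·√144400 + 0.08·√22500 + 0.04·√36100 = 0.28·260 + 0.52·370 + 0.08·380 + 0.08·150 + 0.04·190 = 315.2
CE = (315.2)² = 99351.04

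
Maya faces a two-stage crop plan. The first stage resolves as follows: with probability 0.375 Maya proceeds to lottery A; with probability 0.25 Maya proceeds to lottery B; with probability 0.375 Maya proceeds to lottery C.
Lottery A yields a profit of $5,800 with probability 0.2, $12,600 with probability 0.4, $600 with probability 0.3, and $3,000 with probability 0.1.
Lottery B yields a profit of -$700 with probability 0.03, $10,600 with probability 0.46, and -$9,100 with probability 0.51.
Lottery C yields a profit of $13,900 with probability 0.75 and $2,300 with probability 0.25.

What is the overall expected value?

EV(A) = 0.2 × 5800 + 0.4 × 12600 + 0.3 × 600 + 0.1 × 3000 = 1160 + 5040 + 180 + 300 = 6680
EV(B) = 0.03 × (-700) + 0.46 × 10600 + 0.51 × (-9100) = -21 + 4876 − 4641 = 214
EV(C) = 0.75 × 13900 + 0.25 × 2300 = 10425 + 575 = 11000
Overall = 0.375 × 6680 + 0.25 × 214 + 0.375 × 11000 = 2505 + 53.5 + 4125 = 6683.5

$6,683.50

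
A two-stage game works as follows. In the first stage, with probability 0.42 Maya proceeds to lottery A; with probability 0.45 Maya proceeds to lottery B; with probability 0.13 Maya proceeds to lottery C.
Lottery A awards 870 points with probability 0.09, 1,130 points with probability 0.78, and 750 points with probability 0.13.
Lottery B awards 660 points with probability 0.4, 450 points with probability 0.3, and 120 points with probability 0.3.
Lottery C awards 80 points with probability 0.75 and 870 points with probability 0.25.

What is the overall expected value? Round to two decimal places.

EV(A) = 0.09 × 870 + 0.78 × 1130 + 0.13 × 750 = 78.3 + 881.4 + 97.5 = 1057.2
EV(B) = 0.4 × 660 + 0.3 × 450 + 0.3 × 120 = 264 + 135 + 36 = 435
EV(C) = 0.75 × 80 + 0.25 × 870 = 60 + 217.5 = 277.5
Overall = 0.42 × 1057.2 + 0.45 × 435 + 0.13 × 277.5 = 444.024 + 195.75 + 36.075 = 675.849

675.85 points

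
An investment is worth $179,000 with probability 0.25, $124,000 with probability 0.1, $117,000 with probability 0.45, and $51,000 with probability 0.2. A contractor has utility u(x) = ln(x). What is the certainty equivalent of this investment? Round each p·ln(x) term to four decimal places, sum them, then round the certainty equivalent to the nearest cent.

$110,857.40

E[u] = 0.25·ln(179000) + 0.1·ln(124000) + 0.45·ln(117000) + 0.2·ln(51000) = 3.0238 + 1.1728 + 5.2515 + 2.1679 = 11.6160
CE = e^11.6160 ≈ 110857.40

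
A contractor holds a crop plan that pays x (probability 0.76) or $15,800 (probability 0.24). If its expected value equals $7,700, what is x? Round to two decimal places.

x = $5,142.11

0.76·x + 0.24·15800 = 7700
0.76·x = 7700 − 3792 = 3908
x = 3908 / 0.76 = 5142.1053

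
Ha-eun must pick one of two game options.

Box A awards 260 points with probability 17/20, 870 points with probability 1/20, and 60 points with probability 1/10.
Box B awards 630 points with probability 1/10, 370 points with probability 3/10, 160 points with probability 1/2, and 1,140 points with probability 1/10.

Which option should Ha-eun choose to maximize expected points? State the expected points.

Box B (368 points)

Box A = 17/20 × 260 + 1/20 × 870 + 1/10 × 60 = 221 + 43.5 + 6 = 270.5
Box B = 1/10 × 630 + 3/10 × 370 + 1/2 × 160 + 1/10 × 1140 = 63 + 111 + 80 + 114 = 368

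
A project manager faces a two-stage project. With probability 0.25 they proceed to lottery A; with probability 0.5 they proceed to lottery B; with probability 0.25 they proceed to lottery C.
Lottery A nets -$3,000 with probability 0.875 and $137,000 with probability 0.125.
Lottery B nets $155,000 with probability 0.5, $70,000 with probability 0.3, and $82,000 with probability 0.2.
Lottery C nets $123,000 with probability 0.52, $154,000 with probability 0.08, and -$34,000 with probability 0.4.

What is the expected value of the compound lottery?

$76,745

EV(A) = 0.875 × (-3000) + 0.125 × 137000 = -2625 + 17125 = 14500
EV(B) = 0.5 × 155000 + 0.3 × 70000 + 0.2 × 82000 = 77500 + 21000 + 16400 = 114900
EV(C) = 0.52 × 123000 + 0.08 × 154000 + 0.4 × (-34000) = 63960 + 12320 − 13600 = 62680
Overall = 0.25 × 14500 + 0.5 × 114900 + 0.25 × 62680 = 3625 + 57450 + 15670 = 76745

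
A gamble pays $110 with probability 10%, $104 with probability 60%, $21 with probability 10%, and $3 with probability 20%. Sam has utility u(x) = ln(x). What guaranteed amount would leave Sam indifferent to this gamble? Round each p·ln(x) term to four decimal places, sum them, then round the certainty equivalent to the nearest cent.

E[u] = 0.1·ln(110) + 0.6·ln(104) + 0.1·ln(21) + 0.2·ln(3) = 0.4700 + 2.7866 + 0.3045 + 0.2197 = 3.7808
CE = e^3.7808 ≈ 43.85

$43.85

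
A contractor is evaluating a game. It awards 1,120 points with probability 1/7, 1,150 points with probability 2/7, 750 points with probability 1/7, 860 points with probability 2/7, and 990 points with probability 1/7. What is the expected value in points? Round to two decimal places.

982.86 points

EV = 1/7 × 1120 + 2/7 × 1150 + 1/7 × 750 + 2/7 × 860 + 1/7 × 990 = 160 + 328.5714 + 107.1429 + 245.7143 + 141.4286 = 982.8571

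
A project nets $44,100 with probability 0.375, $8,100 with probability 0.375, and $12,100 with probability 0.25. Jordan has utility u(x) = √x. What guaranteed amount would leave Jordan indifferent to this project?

$19,600

E[u] = 0.375·√44100 + 0.375·√8100 + 0.25·√12100 = 0.375·210 + 0.375·90 + 0.25·110 = 140
CE = (140)² = 19600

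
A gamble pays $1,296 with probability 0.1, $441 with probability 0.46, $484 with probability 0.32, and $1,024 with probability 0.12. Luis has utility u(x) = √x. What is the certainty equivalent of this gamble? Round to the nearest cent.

$582.74

E[u] = 0.1·√1296 + 0.46·√441 + 0.32·√484 + 0.12·√1024 = 0.1·36 + 0.46·21 + 0.32·22 + 0.12·32 = 24.14
CE = (24.14)² = 582.7396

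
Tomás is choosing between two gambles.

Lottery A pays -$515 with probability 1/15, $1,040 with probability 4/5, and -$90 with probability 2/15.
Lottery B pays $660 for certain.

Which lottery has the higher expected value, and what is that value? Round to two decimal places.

Lottery A ($785.67)

Lottery A = 1/15 × (-515) + 4/5 × 1040 + 2/15 × (-90) = -34.3333 + 832 − 12 = 785.6667
Lottery B: 660 (certain)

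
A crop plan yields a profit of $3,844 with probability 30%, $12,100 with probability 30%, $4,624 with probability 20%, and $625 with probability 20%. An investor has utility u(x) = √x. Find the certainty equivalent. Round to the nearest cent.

$4,928.04

E[u] = 0.3·√3844 + 0.3·√12100 + 0.2·√4624 + 0.2·√625 = 0.3·62 + 0.3·110 + 0.2·68 + 0.2·25 = 70.2
CE = (70.2)² = 4928.04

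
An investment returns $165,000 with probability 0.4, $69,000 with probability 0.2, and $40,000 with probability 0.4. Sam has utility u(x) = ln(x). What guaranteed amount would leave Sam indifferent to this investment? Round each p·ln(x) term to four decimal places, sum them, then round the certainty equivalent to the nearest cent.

E[u] = 0.4·ln(165000) + 0.2·ln(69000) + 0.4·ln(40000) = 4.8055 + 2.2284 + 4.2387 = 11.2726
CE = e^11.2726 ≈ 78637.19

$78,637.19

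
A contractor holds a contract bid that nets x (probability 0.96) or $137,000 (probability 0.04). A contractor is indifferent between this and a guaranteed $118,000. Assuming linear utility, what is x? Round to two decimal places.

0.96·x + 0.04·137000 = 118000
0.96·x = 118000 − 5480 = 112520
x = 112520 / 0.96 = 117208.3333

x = $117,208.33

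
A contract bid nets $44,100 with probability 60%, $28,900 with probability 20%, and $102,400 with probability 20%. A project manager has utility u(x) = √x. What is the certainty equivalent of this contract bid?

$50,176

E[u] = 0.6·√44100 + 0.2·√28900 + 0.2·√102400 = 0.6·210 + 0.2·170 + 0.2·320 = 224
CE = (224)² = 50176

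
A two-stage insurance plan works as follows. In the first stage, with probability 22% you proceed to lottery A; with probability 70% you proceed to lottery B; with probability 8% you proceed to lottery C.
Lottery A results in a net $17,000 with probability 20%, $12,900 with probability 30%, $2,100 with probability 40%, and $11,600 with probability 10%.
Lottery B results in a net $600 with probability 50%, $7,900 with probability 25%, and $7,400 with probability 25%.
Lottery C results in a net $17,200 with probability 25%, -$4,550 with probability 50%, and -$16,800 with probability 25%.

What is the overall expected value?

$4,752.90

EV(A) = 0.2 × 17000 + 0.3 × 12900 + 0.4 × 2100 + 0.1 × 11600 = 3400 + 3870 + 840 + 1160 = 9270
EV(B) = 0.5 × 600 + 0.25 × 7900 + 0.25 × 7400 = 300 + 1975 + 1850 = 4125
EV(C) = 0.25 × 17200 + 0.5 × (-4550) + 0.25 × (-16800) = 4300 − 2275 − 4200 = -2175
Overall = 0.22 × 9270 + 0.7 × 4125 + 0.08 × (-2175) = 2039.4 + 2887.5 − 174 = 4752.9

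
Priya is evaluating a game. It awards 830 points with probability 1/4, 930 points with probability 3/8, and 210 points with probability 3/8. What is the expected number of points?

635 points

EV = 1/4 × 830 + 3/8 × 930 + 3/8 × 210 = 207.5 + 348.75 + 78.75 = 635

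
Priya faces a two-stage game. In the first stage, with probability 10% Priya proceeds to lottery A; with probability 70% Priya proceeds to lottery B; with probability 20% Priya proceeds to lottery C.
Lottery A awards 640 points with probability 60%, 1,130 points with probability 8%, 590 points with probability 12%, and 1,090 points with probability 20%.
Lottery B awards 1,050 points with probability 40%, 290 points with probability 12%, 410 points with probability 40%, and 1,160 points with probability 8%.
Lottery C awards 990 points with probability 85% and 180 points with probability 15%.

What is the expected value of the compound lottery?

EV(A) = 0.6 × 640 + 0.08 × 1130 + 0.12 × 590 + 0.2 × 1090 = 384 + 90.4 + 70.8 + 218 = 763.2
EV(B) = 0.4 × 1050 + 0.12 × 290 + 0.4 × 410 + 0.08 × 1160 = 420 + 34.8 + 164 + 92.8 = 711.6
EV(C) = 0.85 × 990 + 0.15 × 180 = 841.5 + 27 = 868.5
Overall = 0.1 × 763.2 + 0.7 × 711.6 + 0.2 × 868.5 = 76.32 + 498.12 + 173.7 = 748.14

748.14 points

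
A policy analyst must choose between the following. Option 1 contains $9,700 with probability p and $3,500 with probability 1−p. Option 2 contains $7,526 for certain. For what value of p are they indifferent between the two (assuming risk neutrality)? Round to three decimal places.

p = 0.649

p·9700 + (1−p)·3500 = 7526
6200p + 3500 = 7526
p = (7526 − 3500) / 6200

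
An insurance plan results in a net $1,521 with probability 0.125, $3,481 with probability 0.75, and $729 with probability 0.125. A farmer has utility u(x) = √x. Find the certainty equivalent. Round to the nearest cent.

E[u] = 0.125·√1521 + 0.75·√3481 + 0.125·√729 = 0.125·39 + 0.75·59 + 0.125·27 = 52.5
CE = (52.5)² = 2756.25

$2,756.25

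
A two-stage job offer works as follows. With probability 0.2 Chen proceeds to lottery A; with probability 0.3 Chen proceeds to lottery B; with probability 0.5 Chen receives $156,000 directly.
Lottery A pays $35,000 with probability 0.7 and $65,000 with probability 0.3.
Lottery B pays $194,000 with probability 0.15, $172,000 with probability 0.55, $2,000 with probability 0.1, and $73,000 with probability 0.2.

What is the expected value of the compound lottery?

EV(A) = 0.7 × 35000 + 0.3 × 65000 = 24500 + 19500 = 44000
EV(B) = 0.15 × 194000 + 0.55 × 172000 + 0.1 × 2000 + 0.2 × 73000 = 29100 + 94600 + 200 + 14600 = 138500
Branch C: 156000 (certain)
Overall = 0.2 × 44000 + 0.3 × 138500 + 0.5 × 156000 = 8800 + 41550 + 78000 = 128350

$128,350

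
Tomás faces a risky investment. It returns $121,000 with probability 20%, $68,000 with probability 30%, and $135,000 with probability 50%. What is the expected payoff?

$112,100

EV = 0.2 × 121000 + 0.3 × 68000 + 0.5 × 135000 = 24200 + 20400 + 67500 = 112100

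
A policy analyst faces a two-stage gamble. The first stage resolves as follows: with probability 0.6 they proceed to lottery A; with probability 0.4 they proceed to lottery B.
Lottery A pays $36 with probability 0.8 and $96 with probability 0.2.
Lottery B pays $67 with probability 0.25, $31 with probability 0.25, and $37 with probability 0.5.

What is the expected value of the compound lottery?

EV(A) = 0.8 × 36 + 0.2 × 96 = 28.8 + 19.2 = 48
EV(B) = 0.25 × 67 + 0.25 × 31 + 0.5 × 37 = 16.75 + 7.75 + 18.5 = 43
Overall = 0.6 × 48 + 0.4 × 43 = 28.8 + 17.2 = 46

$46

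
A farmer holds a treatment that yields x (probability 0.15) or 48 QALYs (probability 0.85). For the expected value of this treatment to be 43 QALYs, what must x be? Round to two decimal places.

0.15·x + 0.85·48 = 43
0.15·x = 43 − 40.8 = 2.2
x = 2.2 / 0.15 = 14.6667

x = 14.67 QALYs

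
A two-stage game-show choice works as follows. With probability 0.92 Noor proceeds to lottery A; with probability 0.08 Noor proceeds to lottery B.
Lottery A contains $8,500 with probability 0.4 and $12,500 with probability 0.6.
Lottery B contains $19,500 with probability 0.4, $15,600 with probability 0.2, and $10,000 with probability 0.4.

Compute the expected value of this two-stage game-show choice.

$11,221.60

EV(A) = 0.4 × 8500 + 0.6 × 12500 = 3400 + 7500 = 10900
EV(B) = 0.4 × 19500 + 0.2 × 15600 + 0.4 × 10000 = 7800 + 3120 + 4000 = 14920
Overall = 0.92 × 10900 + 0.08 × 14920 = 10028 + 1193.6 = 11221.6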